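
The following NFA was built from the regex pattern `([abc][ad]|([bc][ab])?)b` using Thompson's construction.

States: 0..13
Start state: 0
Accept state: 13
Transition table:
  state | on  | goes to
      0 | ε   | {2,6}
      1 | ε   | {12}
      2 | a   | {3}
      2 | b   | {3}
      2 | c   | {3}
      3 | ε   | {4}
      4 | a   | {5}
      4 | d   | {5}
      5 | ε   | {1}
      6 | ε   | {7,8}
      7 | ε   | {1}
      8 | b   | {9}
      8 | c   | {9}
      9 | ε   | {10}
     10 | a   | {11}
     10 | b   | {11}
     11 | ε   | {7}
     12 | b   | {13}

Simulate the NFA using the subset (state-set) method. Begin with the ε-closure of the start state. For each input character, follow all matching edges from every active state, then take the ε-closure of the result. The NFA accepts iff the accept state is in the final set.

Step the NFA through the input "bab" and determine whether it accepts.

Answer: ACCEPT

Steps:
S₀ = ε-closure({0}) = {0,1,2,6,7,8,12}
'b' @ 1: {3,4,9,10,13}  ✓accept
'a' @ 2: {1,5,7,11,12}
'b' @ 3: {13}  ✓accept
after full input: {13}  (accept=13 in)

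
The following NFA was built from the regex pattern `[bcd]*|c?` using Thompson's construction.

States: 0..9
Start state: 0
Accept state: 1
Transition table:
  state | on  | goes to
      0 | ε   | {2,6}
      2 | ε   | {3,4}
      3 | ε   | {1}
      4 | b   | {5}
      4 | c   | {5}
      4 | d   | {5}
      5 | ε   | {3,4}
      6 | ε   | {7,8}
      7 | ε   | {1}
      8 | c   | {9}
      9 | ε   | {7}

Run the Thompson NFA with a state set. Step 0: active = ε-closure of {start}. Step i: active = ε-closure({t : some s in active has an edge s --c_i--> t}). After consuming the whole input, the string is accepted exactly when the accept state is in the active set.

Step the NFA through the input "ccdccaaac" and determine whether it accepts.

Answer: REJECT

Derivation:
start: ε-closure({0}) = {0,1,2,3,4,6,7,8}
'c' @ 1: {1,3,4,5,7,9}  (accept∈set)
'c' @ 2: {1,3,4,5}  (accept∈set)
'd' @ 3: {1,3,4,5}  (accept∈set)
'c' @ 4: {1,3,4,5}  (accept∈set)
'c' @ 5: {1,3,4,5}  (accept∈set)
'a' @ 6: {}  — state set empty
rest 'aac' ignored (set empty)
final: {}; accept 1 not in set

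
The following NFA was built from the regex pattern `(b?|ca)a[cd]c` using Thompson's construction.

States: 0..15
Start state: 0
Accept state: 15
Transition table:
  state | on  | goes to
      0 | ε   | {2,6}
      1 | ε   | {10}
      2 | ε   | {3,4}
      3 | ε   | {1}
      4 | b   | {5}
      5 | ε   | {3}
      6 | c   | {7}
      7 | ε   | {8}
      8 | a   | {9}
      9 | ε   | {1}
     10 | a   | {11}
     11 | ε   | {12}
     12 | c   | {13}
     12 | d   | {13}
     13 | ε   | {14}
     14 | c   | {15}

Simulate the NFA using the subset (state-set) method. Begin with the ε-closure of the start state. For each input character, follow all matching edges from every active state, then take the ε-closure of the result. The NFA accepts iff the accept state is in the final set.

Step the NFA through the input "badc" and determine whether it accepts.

Answer: ACCEPT

Steps:
S₀ = ε-closure({0}) = {0,1,2,3,4,6,10}
'b' @ 1: {1,3,5,10}
'a' @ 2: {11,12}
'd' @ 3: {13,14}
'c' @ 4: {15}  ✓accept
end set {15} — state 15 in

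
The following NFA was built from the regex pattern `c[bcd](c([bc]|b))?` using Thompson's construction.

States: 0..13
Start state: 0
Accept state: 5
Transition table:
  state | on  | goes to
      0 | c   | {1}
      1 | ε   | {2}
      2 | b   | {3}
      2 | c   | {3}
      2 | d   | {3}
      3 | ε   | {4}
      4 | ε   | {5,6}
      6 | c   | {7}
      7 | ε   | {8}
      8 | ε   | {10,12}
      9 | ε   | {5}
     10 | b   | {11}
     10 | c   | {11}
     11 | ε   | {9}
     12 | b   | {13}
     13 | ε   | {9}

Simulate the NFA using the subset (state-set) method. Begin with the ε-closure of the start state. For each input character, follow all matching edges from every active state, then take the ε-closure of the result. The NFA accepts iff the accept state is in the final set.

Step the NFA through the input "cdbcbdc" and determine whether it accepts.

start: ε-closure({0}) = {0}
'c' @ 1: {1,2}
'd' @ 2: {3,4,5,6}  [accepting]
'b' @ 3: {}  — dead — no transitions
rest 'cbdc' ignored (set empty)
final: {}; accept 5 not in set

Answer: REJECT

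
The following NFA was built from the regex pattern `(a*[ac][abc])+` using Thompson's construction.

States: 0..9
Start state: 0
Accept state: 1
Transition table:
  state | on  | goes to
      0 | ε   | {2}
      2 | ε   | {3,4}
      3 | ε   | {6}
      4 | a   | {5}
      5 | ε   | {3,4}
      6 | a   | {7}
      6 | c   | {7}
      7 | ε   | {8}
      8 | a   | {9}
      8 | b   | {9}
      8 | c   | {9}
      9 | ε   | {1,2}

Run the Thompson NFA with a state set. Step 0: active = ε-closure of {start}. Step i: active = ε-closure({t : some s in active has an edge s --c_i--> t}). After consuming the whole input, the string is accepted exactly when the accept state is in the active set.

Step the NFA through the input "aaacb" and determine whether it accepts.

Answer: ACCEPT

Trace:
S₀ = ε-closure({0}) = {0,2,3,4,6}
'a' @ 1: {3,4,5,6,7,8}
'a' @ 2: {1,2,3,4,5,6,7,8,9}  [accepting]
'a' @ 3: {1,2,3,4,5,6,7,8,9}  [accepting]
'c' @ 4: {1,2,3,4,6,7,8,9}  [accepting]
'b' @ 5: {1,2,3,4,6,9}  [accepting]
final: {1,2,3,4,6,9}; accept 1 in set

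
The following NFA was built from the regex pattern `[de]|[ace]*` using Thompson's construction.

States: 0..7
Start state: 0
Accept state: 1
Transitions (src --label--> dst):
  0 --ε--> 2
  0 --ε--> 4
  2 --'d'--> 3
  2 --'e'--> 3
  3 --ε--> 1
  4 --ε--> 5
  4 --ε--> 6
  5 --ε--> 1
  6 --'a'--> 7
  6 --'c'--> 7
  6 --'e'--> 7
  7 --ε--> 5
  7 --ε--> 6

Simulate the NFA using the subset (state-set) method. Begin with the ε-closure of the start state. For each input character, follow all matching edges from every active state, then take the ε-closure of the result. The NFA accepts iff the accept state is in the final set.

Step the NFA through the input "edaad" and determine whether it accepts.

start: ε-closure({0}) = {0,1,2,4,5,6}
'e' @ 1: {1,3,5,6,7}  [accepting]
'd' @ 2: {}  — state set empty
rest 'aad' ignored (set empty)
end set {} — state 1 not in

Answer: REJECT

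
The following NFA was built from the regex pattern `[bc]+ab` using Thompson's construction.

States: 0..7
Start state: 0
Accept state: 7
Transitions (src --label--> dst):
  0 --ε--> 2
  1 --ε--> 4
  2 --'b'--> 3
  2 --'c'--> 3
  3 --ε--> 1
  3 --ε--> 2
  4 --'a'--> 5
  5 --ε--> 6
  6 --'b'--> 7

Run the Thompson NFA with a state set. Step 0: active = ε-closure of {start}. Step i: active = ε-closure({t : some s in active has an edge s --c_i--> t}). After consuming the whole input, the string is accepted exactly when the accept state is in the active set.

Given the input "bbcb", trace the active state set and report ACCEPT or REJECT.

Answer: REJECT

Derivation:
start: ε-closure({0}) = {0,2}
'b' @ 1: {1,2,3,4}
'b' @ 2: {1,2,3,4}
'c' @ 3: {1,2,3,4}
'b' @ 4: {1,2,3,4}
end set {1,2,3,4} — state 7 not in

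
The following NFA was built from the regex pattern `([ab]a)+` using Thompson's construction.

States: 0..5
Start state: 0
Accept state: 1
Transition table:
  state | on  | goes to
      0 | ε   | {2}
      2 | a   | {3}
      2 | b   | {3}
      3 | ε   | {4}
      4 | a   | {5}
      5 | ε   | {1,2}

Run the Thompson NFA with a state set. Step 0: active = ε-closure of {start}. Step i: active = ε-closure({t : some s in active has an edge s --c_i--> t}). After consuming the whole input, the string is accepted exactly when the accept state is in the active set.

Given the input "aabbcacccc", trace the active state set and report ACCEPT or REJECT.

Answer: REJECT

Derivation:
S₀ = ε-closure({0}) = {0,2}
'a' @ 1: {3,4}
'a' @ 2: {1,2,5}  (accept∈set)
'b' @ 3: {3,4}
'b' @ 4: {}  — no active states
rest 'cacccc' ignored (set empty)
final: {}; accept 1 not in set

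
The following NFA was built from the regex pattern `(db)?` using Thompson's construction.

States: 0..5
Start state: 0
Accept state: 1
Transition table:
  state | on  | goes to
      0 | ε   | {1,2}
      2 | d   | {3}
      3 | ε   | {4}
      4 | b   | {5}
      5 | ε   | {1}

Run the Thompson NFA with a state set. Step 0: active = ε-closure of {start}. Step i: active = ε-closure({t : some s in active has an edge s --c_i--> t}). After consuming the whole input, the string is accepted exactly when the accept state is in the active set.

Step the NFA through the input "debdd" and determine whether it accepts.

initial (ε-close {0}): {0,1,2}
'd' @ 1: {3,4}
'e' @ 2: {}  — dead — no transitions
rest 'bdd' ignored (set empty)
end set {} — state 1 not in

Answer: REJECT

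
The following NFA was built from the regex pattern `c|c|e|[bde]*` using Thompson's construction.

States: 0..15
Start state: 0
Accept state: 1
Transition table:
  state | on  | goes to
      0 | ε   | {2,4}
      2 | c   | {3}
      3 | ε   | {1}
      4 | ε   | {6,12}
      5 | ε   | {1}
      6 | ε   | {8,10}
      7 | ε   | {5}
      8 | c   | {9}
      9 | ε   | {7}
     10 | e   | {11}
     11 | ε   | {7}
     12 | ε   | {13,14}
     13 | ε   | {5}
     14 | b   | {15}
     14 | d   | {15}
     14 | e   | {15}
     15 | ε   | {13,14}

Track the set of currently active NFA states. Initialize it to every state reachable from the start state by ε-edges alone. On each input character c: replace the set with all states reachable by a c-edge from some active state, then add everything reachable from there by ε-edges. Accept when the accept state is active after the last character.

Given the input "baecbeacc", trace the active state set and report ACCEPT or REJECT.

Answer: REJECT

Trace:
start: ε-closure({0}) = {0,1,2,4,5,6,8,10,12,13,14}
'b' @ 1: {1,5,13,14,15}  (accept∈set)
'a' @ 2: {}  — state set empty
rest 'ecbeacc' ignored (set empty)
end set {} — state 1 not in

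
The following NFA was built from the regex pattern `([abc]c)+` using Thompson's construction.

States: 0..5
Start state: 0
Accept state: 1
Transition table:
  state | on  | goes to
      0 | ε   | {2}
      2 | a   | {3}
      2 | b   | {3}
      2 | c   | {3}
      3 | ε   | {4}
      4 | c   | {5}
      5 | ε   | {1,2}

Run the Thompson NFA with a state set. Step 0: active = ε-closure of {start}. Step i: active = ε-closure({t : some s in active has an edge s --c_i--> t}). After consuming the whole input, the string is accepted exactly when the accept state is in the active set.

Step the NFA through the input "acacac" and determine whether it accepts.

S₀ = ε-closure({0}) = {0,2}
'a' @ 1: {3,4}
'c' @ 2: {1,2,5}  [accepting]
'a' @ 3: {3,4}
'c' @ 4: {1,2,5}  [accepting]
'a' @ 5: {3,4}
'c' @ 6: {1,2,5}  [accepting]
after full input: {1,2,5}  (accept=1 in)

Answer: ACCEPT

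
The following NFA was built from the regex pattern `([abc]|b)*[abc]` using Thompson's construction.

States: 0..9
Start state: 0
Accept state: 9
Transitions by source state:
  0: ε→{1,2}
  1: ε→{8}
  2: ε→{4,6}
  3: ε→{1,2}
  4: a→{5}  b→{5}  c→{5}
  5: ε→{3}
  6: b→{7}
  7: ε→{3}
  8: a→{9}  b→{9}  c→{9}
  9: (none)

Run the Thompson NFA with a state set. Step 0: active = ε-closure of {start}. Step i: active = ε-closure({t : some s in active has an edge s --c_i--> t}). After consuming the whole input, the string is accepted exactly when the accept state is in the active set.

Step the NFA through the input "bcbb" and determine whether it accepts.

Answer: ACCEPT

Trace:
start: ε-closure({0}) = {0,1,2,4,6,8}
'b' @ 1: {1,2,3,4,5,6,7,8,9}  (accept∈set)
'c' @ 2: {1,2,3,4,5,6,8,9}  (accept∈set)
'b' @ 3: {1,2,3,4,5,6,7,8,9}  (accept∈set)
'b' @ 4: {1,2,3,4,5,6,7,8,9}  (accept∈set)
final: {1,2,3,4,5,6,7,8,9}; accept 9 in set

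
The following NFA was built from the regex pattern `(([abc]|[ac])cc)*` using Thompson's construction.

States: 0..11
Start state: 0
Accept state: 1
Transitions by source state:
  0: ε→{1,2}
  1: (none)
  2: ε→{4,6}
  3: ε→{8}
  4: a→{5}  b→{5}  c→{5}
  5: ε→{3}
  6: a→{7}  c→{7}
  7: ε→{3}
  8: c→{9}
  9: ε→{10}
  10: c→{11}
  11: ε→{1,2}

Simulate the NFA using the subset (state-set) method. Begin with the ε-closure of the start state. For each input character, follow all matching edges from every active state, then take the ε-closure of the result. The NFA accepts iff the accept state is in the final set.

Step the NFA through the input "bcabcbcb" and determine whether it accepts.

Answer: REJECT

Trace:
S₀ = ε-closure({0}) = {0,1,2,4,6}
'b' @ 1: {3,5,8}
'c' @ 2: {9,10}
'a' @ 3: {}  — state set empty
rest 'bcbcb' ignored (set empty)
after full input: {}  (accept=1 not in)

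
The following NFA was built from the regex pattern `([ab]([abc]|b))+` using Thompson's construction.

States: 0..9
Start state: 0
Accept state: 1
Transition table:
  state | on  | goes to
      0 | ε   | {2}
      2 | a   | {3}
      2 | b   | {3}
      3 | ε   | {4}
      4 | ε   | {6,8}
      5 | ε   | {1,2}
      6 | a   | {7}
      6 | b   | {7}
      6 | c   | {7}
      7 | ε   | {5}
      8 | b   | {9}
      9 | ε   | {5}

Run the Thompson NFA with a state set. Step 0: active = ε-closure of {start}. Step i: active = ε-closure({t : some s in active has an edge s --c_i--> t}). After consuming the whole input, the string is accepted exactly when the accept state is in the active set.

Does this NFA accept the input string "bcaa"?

Answer: ACCEPT

Trace:
start: ε-closure({0}) = {0,2}
'b' @ 1: {3,4,6,8}
'c' @ 2: {1,2,5,7}  [accepting]
'a' @ 3: {3,4,6,8}
'a' @ 4: {1,2,5,7}  [accepting]
final: {1,2,5,7}; accept 1 in set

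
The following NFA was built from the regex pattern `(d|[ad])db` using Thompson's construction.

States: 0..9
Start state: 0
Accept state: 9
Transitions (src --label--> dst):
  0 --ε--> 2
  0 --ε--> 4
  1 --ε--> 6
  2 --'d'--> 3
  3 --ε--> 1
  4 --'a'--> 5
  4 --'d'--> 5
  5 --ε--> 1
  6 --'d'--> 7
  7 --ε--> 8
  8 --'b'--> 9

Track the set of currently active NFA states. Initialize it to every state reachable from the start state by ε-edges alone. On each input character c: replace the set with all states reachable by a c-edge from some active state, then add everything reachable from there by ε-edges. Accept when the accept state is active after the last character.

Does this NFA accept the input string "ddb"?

Answer: ACCEPT

Trace:
S₀ = ε-closure({0}) = {0,2,4}
'd' @ 1: {1,3,5,6}
'd' @ 2: {7,8}
'b' @ 3: {9}  (accept∈set)
after full input: {9}  (accept=9 in)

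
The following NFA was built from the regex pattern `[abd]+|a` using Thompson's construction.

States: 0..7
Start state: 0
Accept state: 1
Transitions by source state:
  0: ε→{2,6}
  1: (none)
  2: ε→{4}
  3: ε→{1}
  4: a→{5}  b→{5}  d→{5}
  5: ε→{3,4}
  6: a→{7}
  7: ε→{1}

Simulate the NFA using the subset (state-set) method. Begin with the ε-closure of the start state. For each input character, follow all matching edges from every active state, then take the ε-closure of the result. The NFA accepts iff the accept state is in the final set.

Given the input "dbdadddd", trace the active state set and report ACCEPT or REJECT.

start: ε-closure({0}) = {0,2,4,6}
'd' @ 1: {1,3,4,5}  ✓accept
'b' @ 2: {1,3,4,5}  ✓accept
'd' @ 3: {1,3,4,5}  ✓accept
'a' @ 4: {1,3,4,5}  ✓accept
'd' @ 5: {1,3,4,5}  ✓accept
'd' @ 6: {1,3,4,5}  ✓accept
'd' @ 7: {1,3,4,5}  ✓accept
'd' @ 8: {1,3,4,5}  ✓accept
after full input: {1,3,4,5}  (accept=1 in)

Answer: ACCEPT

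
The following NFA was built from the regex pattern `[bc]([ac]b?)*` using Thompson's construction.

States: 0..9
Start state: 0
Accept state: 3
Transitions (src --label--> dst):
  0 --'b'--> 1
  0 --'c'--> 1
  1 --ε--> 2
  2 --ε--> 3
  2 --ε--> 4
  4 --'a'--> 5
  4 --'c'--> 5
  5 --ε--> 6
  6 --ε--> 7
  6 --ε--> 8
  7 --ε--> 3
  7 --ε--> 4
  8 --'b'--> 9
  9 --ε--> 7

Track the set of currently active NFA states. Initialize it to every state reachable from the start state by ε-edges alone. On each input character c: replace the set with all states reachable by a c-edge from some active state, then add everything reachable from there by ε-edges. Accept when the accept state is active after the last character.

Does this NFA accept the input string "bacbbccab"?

Answer: REJECT

Trace:
initial (ε-close {0}): {0}
'b' @ 1: {1,2,3,4}  (accept∈set)
'a' @ 2: {3,4,5,6,7,8}  (accept∈set)
'c' @ 3: {3,4,5,6,7,8}  (accept∈set)
'b' @ 4: {3,4,7,9}  (accept∈set)
'b' @ 5: {}  — state set empty
rest 'ccab' ignored (set empty)
final: {}; accept 3 not in set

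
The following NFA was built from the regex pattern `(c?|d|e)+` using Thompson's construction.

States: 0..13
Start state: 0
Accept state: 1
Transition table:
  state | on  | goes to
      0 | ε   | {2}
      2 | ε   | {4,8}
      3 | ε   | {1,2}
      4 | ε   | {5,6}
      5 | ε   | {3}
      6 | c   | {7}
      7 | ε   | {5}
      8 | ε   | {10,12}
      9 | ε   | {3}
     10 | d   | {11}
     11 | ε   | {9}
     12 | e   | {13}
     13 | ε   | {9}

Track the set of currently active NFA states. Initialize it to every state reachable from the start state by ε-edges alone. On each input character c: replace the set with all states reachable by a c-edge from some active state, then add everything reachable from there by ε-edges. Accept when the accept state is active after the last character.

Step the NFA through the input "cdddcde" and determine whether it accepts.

Answer: ACCEPT

Steps:
initial (ε-close {0}): {0,1,2,3,4,5,6,8,10,12}
'c' @ 1: {1,2,3,4,5,6,7,8,10,12}  ✓accept
'd' @ 2: {1,2,3,4,5,6,8,9,10,11,12}  ✓accept
'd' @ 3: {1,2,3,4,5,6,8,9,10,11,12}  ✓accept
'd' @ 4: {1,2,3,4,5,6,8,9,10,11,12}  ✓accept
'c' @ 5: {1,2,3,4,5,6,7,8,10,12}  ✓accept
'd' @ 6: {1,2,3,4,5,6,8,9,10,11,12}  ✓accept
'e' @ 7: {1,2,3,4,5,6,8,9,10,12,13}  ✓accept
after full input: {1,2,3,4,5,6,8,9,10,12,13}  (accept=1 in)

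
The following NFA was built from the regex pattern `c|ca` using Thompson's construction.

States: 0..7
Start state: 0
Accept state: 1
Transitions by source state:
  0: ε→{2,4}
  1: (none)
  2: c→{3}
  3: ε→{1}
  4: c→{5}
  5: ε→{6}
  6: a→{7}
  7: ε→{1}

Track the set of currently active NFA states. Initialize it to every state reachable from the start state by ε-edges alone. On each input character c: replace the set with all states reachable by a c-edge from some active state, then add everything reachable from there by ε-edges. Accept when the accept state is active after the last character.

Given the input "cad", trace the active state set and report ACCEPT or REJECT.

Answer: REJECT

Derivation:
start: ε-closure({0}) = {0,2,4}
'c' @ 1: {1,3,5,6}  ✓accept
'a' @ 2: {1,7}  ✓accept
'd' @ 3: {}  — state set empty
end set {} — state 1 not in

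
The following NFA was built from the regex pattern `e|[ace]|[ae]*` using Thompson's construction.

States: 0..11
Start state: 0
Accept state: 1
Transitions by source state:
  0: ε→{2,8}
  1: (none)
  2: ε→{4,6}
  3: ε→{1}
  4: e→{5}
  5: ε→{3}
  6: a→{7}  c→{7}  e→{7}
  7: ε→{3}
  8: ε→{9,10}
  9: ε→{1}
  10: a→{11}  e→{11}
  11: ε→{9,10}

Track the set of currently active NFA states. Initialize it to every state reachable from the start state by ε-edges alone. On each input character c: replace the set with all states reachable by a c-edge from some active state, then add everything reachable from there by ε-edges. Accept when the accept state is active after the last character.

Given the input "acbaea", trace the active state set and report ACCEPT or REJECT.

Answer: REJECT

Steps:
S₀ = ε-closure({0}) = {0,1,2,4,6,8,9,10}
'a' @ 1: {1,3,7,9,10,11}  ✓accept
'c' @ 2: {}  — state set empty
rest 'baea' ignored (set empty)
final: {}; accept 1 not in set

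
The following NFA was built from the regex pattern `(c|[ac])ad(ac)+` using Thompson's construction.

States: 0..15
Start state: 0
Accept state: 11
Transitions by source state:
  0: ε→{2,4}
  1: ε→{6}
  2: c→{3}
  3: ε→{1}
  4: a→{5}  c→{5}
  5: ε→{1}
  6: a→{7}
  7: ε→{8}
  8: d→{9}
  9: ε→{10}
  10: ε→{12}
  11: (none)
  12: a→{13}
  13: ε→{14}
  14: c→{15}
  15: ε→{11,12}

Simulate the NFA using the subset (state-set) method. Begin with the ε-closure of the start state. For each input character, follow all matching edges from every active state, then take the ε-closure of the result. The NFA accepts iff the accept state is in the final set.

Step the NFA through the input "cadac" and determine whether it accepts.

Answer: ACCEPT

Trace:
initial (ε-close {0}): {0,2,4}
'c' @ 1: {1,3,5,6}
'a' @ 2: {7,8}
'd' @ 3: {9,10,12}
'a' @ 4: {13,14}
'c' @ 5: {11,12,15}  [accepting]
final: {11,12,15}; accept 11 in set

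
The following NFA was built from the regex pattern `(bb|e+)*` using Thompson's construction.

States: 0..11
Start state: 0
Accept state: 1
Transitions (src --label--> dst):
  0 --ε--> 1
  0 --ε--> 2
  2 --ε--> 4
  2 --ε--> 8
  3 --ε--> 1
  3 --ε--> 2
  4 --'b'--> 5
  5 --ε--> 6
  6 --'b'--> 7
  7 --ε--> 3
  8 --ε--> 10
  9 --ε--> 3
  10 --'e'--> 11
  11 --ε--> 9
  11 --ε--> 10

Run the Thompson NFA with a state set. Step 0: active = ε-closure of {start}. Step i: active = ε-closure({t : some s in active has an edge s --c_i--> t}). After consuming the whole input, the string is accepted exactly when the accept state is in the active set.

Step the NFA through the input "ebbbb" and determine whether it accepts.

Answer: ACCEPT

Derivation:
start: ε-closure({0}) = {0,1,2,4,8,10}
'e' @ 1: {1,2,3,4,8,9,10,11}  [accepting]
'b' @ 2: {5,6}
'b' @ 3: {1,2,3,4,7,8,10}  [accepting]
'b' @ 4: {5,6}
'b' @ 5: {1,2,3,4,7,8,10}  [accepting]
after full input: {1,2,3,4,7,8,10}  (accept=1 in)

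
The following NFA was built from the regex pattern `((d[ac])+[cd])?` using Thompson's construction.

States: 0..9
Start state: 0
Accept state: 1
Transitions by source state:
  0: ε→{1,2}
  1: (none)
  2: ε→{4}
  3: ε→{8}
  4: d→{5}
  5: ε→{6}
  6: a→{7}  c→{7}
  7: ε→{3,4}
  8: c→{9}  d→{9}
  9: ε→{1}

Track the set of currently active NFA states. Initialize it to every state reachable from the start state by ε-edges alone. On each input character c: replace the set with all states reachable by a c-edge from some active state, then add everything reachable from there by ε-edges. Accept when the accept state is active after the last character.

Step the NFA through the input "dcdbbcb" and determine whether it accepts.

start: ε-closure({0}) = {0,1,2,4}
'd' @ 1: {5,6}
'c' @ 2: {3,4,7,8}
'd' @ 3: {1,5,6,9}  (accept∈set)
'b' @ 4: {}  — state set empty
rest 'bcb' ignored (set empty)
final: {}; accept 1 not in set

Answer: REJECT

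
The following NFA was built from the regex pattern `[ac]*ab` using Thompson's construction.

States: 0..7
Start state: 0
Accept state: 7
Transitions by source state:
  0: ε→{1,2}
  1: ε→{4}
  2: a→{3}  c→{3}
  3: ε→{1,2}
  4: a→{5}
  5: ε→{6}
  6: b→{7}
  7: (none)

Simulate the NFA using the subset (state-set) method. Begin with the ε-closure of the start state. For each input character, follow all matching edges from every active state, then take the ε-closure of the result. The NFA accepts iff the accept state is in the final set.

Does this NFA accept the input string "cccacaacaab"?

Answer: ACCEPT

Trace:
start: ε-closure({0}) = {0,1,2,4}
'c' @ 1: {1,2,3,4}
'c' @ 2: {1,2,3,4}
'c' @ 3: {1,2,3,4}
'a' @ 4: {1,2,3,4,5,6}
'c' @ 5: {1,2,3,4}
'a' @ 6: {1,2,3,4,5,6}
'a' @ 7: {1,2,3,4,5,6}
'c' @ 8: {1,2,3,4}
'a' @ 9: {1,2,3,4,5,6}
'a' @ 10: {1,2,3,4,5,6}
'b' @ 11: {7}  (accept∈set)
end set {7} — state 7 in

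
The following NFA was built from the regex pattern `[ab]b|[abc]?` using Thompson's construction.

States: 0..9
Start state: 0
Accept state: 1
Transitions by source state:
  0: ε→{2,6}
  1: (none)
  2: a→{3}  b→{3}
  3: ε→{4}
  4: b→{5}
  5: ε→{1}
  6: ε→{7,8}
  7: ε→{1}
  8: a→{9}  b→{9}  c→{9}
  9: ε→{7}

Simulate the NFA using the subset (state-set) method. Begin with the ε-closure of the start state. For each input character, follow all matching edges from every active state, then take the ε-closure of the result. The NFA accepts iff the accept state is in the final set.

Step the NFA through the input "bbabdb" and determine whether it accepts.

S₀ = ε-closure({0}) = {0,1,2,6,7,8}
'b' @ 1: {1,3,4,7,9}  ✓accept
'b' @ 2: {1,5}  ✓accept
'a' @ 3: {}  — no active states
rest 'bdb' ignored (set empty)
after full input: {}  (accept=1 not in)

Answer: REJECT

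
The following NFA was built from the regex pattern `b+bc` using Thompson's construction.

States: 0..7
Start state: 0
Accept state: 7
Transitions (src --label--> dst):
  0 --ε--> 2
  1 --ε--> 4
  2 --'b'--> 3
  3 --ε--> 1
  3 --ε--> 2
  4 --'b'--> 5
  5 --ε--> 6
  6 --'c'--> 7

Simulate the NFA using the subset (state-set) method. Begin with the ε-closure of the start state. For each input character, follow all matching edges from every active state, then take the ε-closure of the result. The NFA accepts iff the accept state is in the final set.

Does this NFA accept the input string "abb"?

Answer: REJECT

Derivation:
S₀ = ε-closure({0}) = {0,2}
'a' @ 1: {}  — no active states
rest 'bb' ignored (set empty)
end set {} — state 7 not in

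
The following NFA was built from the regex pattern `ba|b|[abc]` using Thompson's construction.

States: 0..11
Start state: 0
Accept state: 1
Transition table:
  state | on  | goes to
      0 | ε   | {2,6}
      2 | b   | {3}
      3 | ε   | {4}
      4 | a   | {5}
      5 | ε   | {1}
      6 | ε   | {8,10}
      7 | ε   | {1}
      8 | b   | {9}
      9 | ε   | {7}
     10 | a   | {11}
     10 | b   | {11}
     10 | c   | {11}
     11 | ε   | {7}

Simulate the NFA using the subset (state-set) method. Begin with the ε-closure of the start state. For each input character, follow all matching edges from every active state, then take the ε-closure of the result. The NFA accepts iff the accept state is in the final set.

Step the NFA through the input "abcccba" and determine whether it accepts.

S₀ = ε-closure({0}) = {0,2,6,8,10}
'a' @ 1: {1,7,11}  (accept∈set)
'b' @ 2: {}  — no active states
rest 'cccba' ignored (set empty)
end set {} — state 1 not in

Answer: REJECT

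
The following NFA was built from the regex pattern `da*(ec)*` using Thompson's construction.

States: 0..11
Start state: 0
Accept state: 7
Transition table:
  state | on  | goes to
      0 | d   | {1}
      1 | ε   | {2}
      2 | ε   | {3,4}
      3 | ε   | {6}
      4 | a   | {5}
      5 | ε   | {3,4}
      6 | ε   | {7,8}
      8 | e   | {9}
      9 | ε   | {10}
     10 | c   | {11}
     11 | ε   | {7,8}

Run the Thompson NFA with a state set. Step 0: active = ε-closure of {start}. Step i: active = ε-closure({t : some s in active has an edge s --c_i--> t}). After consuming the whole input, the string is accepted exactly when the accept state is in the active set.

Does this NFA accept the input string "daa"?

Answer: ACCEPT

Derivation:
start: ε-closure({0}) = {0}
'd' @ 1: {1,2,3,4,6,7,8}  [accepting]
'a' @ 2: {3,4,5,6,7,8}  [accepting]
'a' @ 3: {3,4,5,6,7,8}  [accepting]
final: {3,4,5,6,7,8}; accept 7 in set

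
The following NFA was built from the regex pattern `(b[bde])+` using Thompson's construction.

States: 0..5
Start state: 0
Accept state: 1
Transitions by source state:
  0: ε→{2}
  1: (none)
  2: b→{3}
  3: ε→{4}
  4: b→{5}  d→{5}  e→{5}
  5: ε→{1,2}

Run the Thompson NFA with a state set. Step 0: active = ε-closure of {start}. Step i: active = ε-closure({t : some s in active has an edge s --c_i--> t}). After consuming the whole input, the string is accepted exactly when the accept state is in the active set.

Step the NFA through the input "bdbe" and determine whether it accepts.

Answer: ACCEPT

Steps:
start: ε-closure({0}) = {0,2}
'b' @ 1: {3,4}
'd' @ 2: {1,2,5}  ✓accept
'b' @ 3: {3,4}
'e' @ 4: {1,2,5}  ✓accept
end set {1,2,5} — state 1 in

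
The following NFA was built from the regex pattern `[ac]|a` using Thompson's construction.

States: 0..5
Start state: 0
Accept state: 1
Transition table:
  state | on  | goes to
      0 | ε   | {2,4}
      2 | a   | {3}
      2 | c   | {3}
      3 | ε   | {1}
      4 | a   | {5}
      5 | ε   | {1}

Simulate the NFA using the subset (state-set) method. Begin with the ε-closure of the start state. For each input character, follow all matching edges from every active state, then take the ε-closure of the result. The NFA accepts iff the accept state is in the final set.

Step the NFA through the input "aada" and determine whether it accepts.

initial (ε-close {0}): {0,2,4}
'a' @ 1: {1,3,5}  ✓accept
'a' @ 2: {}  — no active states
rest 'da' ignored (set empty)
final: {}; accept 1 not in set

Answer: REJECT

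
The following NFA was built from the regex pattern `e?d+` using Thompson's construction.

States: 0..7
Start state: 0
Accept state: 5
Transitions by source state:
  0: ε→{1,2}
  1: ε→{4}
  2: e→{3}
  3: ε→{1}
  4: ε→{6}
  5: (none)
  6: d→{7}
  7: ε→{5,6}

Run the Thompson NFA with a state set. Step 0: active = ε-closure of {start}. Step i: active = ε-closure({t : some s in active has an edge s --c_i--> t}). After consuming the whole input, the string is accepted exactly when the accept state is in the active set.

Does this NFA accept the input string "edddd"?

Answer: ACCEPT

Derivation:
S₀ = ε-closure({0}) = {0,1,2,4,6}
'e' @ 1: {1,3,4,6}
'd' @ 2: {5,6,7}  [accepting]
'd' @ 3: {5,6,7}  [accepting]
'd' @ 4: {5,6,7}  [accepting]
'd' @ 5: {5,6,7}  [accepting]
final: {5,6,7}; accept 5 in set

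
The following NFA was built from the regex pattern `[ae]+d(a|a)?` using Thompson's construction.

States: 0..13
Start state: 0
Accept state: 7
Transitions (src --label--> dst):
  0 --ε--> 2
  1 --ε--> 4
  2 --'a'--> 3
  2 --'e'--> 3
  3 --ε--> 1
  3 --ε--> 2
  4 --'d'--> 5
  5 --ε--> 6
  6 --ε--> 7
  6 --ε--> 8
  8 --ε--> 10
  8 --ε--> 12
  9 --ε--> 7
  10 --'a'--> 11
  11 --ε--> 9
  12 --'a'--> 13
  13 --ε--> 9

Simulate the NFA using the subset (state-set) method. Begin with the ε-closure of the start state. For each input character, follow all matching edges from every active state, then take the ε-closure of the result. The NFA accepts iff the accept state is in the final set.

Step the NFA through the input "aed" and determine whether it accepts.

Answer: ACCEPT

Trace:
start: ε-closure({0}) = {0,2}
'a' @ 1: {1,2,3,4}
'e' @ 2: {1,2,3,4}
'd' @ 3: {5,6,7,8,10,12}  (accept∈set)
end set {5,6,7,8,10,12} — state 7 in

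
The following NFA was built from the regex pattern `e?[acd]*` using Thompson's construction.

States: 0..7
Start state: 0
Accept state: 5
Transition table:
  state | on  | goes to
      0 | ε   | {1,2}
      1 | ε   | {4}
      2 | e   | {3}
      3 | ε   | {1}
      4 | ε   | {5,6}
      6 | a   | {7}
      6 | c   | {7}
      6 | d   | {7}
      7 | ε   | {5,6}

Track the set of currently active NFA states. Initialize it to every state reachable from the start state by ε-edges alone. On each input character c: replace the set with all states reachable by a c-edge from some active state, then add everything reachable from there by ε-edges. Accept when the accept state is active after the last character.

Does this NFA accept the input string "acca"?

start: ε-closure({0}) = {0,1,2,4,5,6}
'a' @ 1: {5,6,7}  [accepting]
'c' @ 2: {5,6,7}  [accepting]
'c' @ 3: {5,6,7}  [accepting]
'a' @ 4: {5,6,7}  [accepting]
end set {5,6,7} — state 5 in

Answer: ACCEPT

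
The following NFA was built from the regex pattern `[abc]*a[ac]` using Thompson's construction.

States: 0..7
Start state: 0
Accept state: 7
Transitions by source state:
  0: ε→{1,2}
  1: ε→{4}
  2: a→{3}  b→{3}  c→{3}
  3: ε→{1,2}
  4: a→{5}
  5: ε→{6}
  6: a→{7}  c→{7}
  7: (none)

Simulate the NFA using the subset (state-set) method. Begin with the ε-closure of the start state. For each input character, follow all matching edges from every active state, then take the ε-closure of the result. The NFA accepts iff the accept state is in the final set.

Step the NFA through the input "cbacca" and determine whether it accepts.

Answer: REJECT

Trace:
initial (ε-close {0}): {0,1,2,4}
'c' @ 1: {1,2,3,4}
'b' @ 2: {1,2,3,4}
'a' @ 3: {1,2,3,4,5,6}
'c' @ 4: {1,2,3,4,7}  [accepting]
'c' @ 5: {1,2,3,4}
'a' @ 6: {1,2,3,4,5,6}
after full input: {1,2,3,4,5,6}  (accept=7 not in)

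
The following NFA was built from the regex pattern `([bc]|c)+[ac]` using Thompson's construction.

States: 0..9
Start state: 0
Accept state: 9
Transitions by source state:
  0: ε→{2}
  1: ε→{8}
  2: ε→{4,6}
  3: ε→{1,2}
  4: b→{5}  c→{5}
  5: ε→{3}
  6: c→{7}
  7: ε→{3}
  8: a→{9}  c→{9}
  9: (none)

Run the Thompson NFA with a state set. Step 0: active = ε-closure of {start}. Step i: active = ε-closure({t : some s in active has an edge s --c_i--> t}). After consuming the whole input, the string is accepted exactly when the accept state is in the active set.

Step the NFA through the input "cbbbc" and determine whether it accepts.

initial (ε-close {0}): {0,2,4,6}
'c' @ 1: {1,2,3,4,5,6,7,8}
'b' @ 2: {1,2,3,4,5,6,8}
'b' @ 3: {1,2,3,4,5,6,8}
'b' @ 4: {1,2,3,4,5,6,8}
'c' @ 5: {1,2,3,4,5,6,7,8,9}  [accepting]
end set {1,2,3,4,5,6,7,8,9} — state 9 in

Answer: ACCEPT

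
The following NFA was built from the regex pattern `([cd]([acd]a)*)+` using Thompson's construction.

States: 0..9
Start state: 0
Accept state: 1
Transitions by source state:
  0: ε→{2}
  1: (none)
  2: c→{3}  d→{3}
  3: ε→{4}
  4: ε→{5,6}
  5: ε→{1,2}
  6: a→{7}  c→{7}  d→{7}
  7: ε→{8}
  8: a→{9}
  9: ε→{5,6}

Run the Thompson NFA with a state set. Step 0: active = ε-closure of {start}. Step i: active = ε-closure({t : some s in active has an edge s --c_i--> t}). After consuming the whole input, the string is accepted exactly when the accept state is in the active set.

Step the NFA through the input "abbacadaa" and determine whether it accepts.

Answer: REJECT

Steps:
S₀ = ε-closure({0}) = {0,2}
'a' @ 1: {}  — state set empty
rest 'bbacadaa' ignored (set empty)
after full input: {}  (accept=1 not in)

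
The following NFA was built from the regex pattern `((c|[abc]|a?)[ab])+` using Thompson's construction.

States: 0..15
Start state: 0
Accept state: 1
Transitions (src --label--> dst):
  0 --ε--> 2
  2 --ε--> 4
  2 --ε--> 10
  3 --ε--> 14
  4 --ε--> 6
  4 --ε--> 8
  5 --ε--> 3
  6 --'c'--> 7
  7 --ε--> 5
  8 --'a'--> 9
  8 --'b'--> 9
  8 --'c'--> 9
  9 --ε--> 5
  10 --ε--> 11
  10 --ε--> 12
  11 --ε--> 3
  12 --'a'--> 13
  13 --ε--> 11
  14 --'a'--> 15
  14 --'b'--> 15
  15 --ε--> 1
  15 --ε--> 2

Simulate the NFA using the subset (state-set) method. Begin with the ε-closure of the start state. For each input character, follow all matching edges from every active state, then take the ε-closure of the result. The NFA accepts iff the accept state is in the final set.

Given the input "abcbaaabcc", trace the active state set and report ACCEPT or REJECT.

start: ε-closure({0}) = {0,2,3,4,6,8,10,11,12,14}
'a' @ 1: {1,2,3,4,5,6,8,9,10,11,12,13,14,15}  (accept∈set)
'b' @ 2: {1,2,3,4,5,6,8,9,10,11,12,14,15}  (accept∈set)
'c' @ 3: {3,5,7,9,14}
'b' @ 4: {1,2,3,4,6,8,10,11,12,14,15}  (accept∈set)
'a' @ 5: {1,2,3,4,5,6,8,9,10,11,12,13,14,15}  (accept∈set)
'a' @ 6: {1,2,3,4,5,6,8,9,10,11,12,13,14,15}  (accept∈set)
'a' @ 7: {1,2,3,4,5,6,8,9,10,11,12,13,14,15}  (accept∈set)
'b' @ 8: {1,2,3,4,5,6,8,9,10,11,12,14,15}  (accept∈set)
'c' @ 9: {3,5,7,9,14}
'c' @ 10: {}  — dead — no transitions
final: {}; accept 1 not in set

Answer: REJECT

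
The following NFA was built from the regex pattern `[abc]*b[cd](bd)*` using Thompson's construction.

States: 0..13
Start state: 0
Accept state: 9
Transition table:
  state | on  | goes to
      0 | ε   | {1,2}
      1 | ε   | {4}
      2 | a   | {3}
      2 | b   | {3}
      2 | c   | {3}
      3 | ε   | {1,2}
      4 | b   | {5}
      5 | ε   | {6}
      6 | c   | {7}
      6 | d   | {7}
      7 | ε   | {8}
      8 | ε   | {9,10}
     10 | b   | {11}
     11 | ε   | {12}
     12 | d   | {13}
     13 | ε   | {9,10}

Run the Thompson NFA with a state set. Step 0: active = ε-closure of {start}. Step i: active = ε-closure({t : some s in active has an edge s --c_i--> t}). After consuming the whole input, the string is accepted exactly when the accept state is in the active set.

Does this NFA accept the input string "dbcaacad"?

Answer: REJECT

Trace:
initial (ε-close {0}): {0,1,2,4}
'd' @ 1: {}  — state set empty
rest 'bcaacad' ignored (set empty)
final: {}; accept 9 not in set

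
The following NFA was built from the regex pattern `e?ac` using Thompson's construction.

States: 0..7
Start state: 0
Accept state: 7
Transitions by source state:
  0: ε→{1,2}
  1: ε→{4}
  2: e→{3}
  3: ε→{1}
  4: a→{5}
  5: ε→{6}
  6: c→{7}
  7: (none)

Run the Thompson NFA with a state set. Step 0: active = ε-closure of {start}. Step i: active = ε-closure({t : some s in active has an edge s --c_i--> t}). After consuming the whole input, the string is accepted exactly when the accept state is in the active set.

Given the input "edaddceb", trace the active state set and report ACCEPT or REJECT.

Answer: REJECT

Derivation:
start: ε-closure({0}) = {0,1,2,4}
'e' @ 1: {1,3,4}
'd' @ 2: {}  — state set empty
rest 'addceb' ignored (set empty)
end set {} — state 7 not in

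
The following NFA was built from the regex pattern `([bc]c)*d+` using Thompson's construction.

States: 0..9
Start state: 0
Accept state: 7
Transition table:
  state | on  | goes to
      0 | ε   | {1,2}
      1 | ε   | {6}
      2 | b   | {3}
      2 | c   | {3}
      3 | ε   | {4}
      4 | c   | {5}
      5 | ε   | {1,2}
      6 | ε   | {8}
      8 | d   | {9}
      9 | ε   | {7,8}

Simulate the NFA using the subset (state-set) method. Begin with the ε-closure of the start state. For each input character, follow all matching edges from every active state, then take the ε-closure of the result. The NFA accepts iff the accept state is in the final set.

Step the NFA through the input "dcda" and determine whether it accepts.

start: ε-closure({0}) = {0,1,2,6,8}
'd' @ 1: {7,8,9}  [accepting]
'c' @ 2: {}  — state set empty
rest 'da' ignored (set empty)
final: {}; accept 7 not in set

Answer: REJECT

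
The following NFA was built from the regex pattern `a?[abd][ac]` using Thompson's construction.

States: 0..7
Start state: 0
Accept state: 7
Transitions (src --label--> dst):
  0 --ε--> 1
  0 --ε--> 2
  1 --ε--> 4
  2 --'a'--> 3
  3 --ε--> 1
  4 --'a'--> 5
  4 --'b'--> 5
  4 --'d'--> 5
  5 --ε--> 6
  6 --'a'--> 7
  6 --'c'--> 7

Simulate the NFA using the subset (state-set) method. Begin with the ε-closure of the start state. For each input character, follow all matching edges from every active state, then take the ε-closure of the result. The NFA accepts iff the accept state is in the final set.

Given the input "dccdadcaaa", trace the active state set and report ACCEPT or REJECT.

S₀ = ε-closure({0}) = {0,1,2,4}
'd' @ 1: {5,6}
'c' @ 2: {7}  ✓accept
'c' @ 3: {}  — no active states
rest 'dadcaaa' ignored (set empty)
final: {}; accept 7 not in set

Answer: REJECT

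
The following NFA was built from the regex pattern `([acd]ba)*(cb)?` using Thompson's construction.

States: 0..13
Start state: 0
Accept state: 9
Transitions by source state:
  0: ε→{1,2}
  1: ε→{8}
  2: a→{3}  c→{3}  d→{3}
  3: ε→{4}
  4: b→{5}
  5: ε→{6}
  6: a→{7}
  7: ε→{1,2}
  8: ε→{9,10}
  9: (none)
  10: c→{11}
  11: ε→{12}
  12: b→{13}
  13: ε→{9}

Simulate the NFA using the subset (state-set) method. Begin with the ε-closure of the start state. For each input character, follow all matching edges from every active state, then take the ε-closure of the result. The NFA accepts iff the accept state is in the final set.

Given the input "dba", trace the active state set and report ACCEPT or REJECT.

Answer: ACCEPT

Trace:
S₀ = ε-closure({0}) = {0,1,2,8,9,10}
'd' @ 1: {3,4}
'b' @ 2: {5,6}
'a' @ 3: {1,2,7,8,9,10}  [accepting]
final: {1,2,7,8,9,10}; accept 9 in set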